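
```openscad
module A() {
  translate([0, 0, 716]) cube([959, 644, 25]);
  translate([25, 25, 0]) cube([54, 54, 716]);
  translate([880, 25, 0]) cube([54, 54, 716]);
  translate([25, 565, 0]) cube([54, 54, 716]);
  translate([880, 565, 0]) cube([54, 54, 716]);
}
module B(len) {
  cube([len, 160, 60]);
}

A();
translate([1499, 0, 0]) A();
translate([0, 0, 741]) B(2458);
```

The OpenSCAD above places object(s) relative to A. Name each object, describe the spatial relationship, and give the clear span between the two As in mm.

Second table starts at x = 1499; first ends at x = 959; clear span = 1499 − 959 = 540 mm.

A is a table. B is a beam. A beam spans the tops of two tables. The clear span between the two tables is 540 mm.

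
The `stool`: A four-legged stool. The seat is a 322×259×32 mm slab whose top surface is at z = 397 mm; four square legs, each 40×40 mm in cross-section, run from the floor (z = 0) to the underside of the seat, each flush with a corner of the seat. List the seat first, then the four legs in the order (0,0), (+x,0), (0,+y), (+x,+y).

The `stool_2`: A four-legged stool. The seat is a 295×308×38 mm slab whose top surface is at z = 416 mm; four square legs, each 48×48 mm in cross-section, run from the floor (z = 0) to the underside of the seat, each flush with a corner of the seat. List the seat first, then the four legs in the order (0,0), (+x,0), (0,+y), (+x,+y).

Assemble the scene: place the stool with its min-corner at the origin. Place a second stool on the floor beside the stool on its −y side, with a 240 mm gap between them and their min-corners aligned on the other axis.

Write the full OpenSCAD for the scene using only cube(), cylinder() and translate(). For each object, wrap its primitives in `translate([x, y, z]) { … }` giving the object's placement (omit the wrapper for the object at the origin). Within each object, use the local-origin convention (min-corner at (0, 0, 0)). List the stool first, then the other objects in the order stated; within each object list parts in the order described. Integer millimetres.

translate([0, 0, 365]) cube([322, 259, 32]);
cube([40, 40, 365]);
translate([282, 0, 0]) cube([40, 40, 365]);
translate([0, 219, 0]) cube([40, 40, 365]);
translate([282, 219, 0]) cube([40, 40, 365]);
translate([0, -548, 0]) {
  translate([0, 0, 378]) cube([295, 308, 38]);
  cube([48, 48, 378]);
  translate([247, 0, 0]) cube([48, 48, 378]);
  translate([0, 260, 0]) cube([48, 48, 378]);
  translate([247, 260, 0]) cube([48, 48, 378]);
}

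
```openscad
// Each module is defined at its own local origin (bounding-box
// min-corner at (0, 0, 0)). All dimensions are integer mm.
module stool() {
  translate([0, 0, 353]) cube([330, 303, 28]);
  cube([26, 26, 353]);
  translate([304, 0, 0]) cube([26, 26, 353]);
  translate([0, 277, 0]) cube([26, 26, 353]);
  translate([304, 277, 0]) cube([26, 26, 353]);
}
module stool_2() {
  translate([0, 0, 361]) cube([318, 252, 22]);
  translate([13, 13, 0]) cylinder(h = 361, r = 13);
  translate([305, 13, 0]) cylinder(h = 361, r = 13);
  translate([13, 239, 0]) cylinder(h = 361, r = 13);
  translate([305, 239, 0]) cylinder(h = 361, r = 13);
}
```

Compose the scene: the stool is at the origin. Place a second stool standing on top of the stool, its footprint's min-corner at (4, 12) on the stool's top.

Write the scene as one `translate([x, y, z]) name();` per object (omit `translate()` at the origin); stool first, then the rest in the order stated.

stool();
translate([4, 12, 381]) stool_2();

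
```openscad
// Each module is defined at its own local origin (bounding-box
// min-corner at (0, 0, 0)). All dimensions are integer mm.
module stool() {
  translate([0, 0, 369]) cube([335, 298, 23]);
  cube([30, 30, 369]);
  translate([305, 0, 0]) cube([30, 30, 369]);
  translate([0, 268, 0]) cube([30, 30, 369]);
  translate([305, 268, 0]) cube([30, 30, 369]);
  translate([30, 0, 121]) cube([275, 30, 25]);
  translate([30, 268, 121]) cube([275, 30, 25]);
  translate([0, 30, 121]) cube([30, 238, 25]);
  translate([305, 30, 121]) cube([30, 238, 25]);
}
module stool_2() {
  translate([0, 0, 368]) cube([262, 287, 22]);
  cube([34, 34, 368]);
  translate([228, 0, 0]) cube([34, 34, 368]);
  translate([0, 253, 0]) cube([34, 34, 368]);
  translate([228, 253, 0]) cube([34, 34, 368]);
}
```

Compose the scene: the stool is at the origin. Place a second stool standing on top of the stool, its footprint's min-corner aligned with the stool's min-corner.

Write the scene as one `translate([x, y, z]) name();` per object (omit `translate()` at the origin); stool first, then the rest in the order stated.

stool();
translate([0, 0, 392]) stool_2();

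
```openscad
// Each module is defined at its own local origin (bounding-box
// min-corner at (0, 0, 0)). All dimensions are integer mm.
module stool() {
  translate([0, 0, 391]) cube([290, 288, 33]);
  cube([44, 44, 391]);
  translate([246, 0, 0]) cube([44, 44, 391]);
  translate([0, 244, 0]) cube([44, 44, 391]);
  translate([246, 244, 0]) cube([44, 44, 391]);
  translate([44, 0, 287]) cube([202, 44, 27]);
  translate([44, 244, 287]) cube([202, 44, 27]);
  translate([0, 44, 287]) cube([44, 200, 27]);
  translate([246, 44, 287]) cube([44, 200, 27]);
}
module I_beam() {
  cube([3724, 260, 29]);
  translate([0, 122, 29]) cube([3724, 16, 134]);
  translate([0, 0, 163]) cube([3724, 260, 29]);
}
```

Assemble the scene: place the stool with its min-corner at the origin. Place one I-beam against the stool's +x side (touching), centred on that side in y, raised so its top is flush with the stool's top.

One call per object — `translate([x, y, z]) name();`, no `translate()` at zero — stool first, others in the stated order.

stool();
translate([290, 14, 232]) I_beam();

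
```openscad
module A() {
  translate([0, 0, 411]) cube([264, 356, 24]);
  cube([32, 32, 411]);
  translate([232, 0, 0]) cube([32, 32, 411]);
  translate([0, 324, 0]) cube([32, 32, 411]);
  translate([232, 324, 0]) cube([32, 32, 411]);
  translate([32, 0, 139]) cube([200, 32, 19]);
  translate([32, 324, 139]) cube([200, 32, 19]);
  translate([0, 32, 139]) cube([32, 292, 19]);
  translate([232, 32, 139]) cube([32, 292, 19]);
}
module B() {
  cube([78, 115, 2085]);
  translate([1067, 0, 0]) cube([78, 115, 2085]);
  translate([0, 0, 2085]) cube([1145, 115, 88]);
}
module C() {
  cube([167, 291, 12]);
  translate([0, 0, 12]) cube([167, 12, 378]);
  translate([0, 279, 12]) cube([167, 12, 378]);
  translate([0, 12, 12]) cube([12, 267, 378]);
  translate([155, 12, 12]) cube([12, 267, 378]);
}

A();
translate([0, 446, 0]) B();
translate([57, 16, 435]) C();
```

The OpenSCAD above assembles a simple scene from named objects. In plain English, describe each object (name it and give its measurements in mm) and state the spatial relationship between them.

A is a simple wooden stool: a rectangular seat 264 mm (x) by 356 mm (y), 24 mm thick, top face at z = 435 mm, on four square legs, each 32×32 mm in cross-section. The legs rest on z = 0, each flush with a corner of the seat. Four stretchers, 32 mm wide and 19 mm tall, connect adjacent legs with their undersides at z = 139 mm, each running between the inner faces of the legs it joins and aligned with the legs' outer faces on the other axis.

B is a rectangular door frame: two vertical jambs of 78×115 mm section, 2085 mm tall, with a clear opening 989 mm wide between their inner faces. A header 88 mm tall and 115 mm deep lies on top of the jambs and spans the full outside width.

C is an open-topped rectangular box: outside dimensions 167×291×390 mm, with a uniform wall and base thickness of 12 mm. The base is a full 167×291 slab on the floor; four walls sit on top of the base. The front and back walls (the −y and +y sides) span the full width; the two side walls fit between them.

The door frame is on the floor beside the stool on its +y side. The open box is on top of the stool.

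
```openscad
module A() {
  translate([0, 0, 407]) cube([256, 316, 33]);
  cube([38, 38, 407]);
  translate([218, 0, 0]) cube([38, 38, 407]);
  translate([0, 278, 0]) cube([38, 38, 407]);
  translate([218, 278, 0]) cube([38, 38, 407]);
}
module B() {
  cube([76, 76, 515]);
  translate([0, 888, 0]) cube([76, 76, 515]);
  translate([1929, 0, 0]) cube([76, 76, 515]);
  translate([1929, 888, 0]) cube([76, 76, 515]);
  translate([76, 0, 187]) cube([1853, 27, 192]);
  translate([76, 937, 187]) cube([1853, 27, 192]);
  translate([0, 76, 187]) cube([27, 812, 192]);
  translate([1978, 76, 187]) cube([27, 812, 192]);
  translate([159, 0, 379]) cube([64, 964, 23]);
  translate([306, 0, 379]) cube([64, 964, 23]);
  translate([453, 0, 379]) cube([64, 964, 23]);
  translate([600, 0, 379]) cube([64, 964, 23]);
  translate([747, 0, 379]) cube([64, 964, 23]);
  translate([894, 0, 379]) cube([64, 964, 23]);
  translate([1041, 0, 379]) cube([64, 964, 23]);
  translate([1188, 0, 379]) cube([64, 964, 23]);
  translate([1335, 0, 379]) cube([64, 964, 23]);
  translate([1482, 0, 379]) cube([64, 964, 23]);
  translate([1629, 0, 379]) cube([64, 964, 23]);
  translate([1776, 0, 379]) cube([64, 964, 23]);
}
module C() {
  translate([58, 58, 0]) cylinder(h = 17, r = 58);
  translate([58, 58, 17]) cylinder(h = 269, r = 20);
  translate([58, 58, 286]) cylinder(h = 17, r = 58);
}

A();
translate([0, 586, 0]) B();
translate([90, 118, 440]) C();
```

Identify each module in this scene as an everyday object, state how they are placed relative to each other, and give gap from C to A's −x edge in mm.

The spool's min-x is at 90; the stool's min-x is 0; gap = 90 mm.

A is a stool. B is a bed frame. C is a spool. The bed frame is on the floor beside the stool on its +y side. The spool is on top of the stool. The gap from the spool to the stool's −x edge is 90 mm.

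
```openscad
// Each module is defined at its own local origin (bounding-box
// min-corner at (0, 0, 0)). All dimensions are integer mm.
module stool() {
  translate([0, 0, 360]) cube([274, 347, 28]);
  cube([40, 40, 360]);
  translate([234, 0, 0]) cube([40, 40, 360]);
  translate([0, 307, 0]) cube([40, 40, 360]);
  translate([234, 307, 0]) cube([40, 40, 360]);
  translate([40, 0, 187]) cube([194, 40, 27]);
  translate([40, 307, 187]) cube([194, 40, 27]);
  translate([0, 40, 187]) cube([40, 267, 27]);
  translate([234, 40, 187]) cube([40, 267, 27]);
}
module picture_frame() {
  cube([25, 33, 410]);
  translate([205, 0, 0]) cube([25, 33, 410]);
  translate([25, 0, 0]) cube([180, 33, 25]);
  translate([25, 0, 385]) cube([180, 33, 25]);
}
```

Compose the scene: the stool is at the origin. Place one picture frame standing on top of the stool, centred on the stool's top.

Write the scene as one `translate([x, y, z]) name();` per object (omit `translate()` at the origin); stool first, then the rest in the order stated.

stool();
translate([22, 157, 388]) picture_frame();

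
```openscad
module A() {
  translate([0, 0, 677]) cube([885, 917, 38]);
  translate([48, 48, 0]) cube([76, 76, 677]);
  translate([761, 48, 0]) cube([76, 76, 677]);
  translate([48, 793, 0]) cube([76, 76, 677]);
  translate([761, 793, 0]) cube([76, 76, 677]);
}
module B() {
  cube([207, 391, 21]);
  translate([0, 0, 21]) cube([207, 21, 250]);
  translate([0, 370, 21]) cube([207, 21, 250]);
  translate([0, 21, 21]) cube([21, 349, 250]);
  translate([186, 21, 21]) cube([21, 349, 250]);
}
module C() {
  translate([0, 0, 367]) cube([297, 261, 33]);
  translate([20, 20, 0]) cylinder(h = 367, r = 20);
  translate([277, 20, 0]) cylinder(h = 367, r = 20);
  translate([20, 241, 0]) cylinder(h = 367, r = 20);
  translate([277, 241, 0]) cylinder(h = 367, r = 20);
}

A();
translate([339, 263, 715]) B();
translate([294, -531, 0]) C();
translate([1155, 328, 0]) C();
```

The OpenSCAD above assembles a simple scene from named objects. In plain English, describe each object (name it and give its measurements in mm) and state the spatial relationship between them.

A is a table with a 885×917 mm rectangular top, 38 mm thick, top surface at z = 715 mm, supported by four 76×76 mm square legs, each inset 48 mm from the nearest pair of top edges, running from the floor.

B is an open-topped rectangular box: outside dimensions 207×391×271 mm, with a uniform wall and base thickness of 21 mm. The base is a full 207×391 slab on the floor; four walls sit on top of the base. The front and back walls (the −y and +y sides) span the full width; the two side walls fit between them.

C is a simple wooden stool: a rectangular seat 297 mm (x) by 261 mm (y), 33 mm thick, top face at z = 400 mm, on four round legs, each 40 mm in diameter. The legs rest on z = 0, each leg's axis is inset half a diameter from the nearest pair of seat edges (so the leg's bounding box is flush with the corner).

The open box is on top of the table, centred. Two stools sit around the table at the −y, +x sides.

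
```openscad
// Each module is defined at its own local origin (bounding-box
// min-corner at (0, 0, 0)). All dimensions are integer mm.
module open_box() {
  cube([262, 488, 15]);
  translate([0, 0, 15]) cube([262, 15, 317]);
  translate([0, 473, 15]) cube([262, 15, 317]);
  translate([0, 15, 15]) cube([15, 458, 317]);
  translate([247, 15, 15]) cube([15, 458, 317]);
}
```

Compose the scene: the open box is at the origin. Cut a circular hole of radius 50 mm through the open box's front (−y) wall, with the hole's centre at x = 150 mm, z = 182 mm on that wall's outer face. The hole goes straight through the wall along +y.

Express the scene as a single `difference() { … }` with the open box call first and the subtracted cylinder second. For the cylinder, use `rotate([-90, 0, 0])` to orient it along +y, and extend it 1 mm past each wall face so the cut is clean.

difference() {
  open_box();
  translate([150, -1, 182]) rotate([-90, 0, 0]) cylinder(h = 17, r = 50);
}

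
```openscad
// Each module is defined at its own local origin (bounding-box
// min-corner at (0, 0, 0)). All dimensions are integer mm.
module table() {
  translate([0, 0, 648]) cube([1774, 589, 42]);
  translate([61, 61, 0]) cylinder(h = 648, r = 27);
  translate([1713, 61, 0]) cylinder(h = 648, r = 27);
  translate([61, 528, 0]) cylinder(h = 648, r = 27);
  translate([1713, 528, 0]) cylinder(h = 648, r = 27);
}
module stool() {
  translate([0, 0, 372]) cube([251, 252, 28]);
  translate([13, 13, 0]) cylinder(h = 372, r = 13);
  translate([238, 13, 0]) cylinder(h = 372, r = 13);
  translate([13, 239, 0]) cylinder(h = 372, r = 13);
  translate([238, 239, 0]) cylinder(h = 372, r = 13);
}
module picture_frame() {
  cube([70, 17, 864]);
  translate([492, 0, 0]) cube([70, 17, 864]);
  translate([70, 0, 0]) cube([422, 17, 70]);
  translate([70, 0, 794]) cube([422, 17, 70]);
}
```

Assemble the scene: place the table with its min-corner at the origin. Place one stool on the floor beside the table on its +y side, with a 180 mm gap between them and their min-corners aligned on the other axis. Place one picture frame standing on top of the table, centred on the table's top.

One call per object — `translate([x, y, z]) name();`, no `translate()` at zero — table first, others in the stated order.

table();
translate([0, 769, 0]) stool();
translate([606, 286, 690]) picture_frame();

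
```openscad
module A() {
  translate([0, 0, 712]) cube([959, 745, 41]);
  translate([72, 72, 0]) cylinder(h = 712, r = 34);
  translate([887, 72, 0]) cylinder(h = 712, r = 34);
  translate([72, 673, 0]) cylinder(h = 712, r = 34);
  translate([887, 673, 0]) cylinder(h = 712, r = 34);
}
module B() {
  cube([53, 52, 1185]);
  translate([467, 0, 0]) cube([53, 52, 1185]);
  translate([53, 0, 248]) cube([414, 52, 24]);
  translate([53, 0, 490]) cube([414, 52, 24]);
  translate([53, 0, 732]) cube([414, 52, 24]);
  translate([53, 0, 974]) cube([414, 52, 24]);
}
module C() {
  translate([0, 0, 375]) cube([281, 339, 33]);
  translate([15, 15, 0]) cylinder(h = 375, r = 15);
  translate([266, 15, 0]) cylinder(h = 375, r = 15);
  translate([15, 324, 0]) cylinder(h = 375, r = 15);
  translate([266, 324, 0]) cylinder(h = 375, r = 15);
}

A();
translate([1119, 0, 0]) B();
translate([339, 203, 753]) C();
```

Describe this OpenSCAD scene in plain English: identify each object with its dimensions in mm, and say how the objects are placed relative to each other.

A is a rectangular dining table. The top is 959×745×41 mm with its upper surface at z = 753 mm. It stands on four round legs of 68 mm diameter, each leg's bounding box inset 38 mm from the nearest pair of top edges, running from the floor to the underside of the top.

B is a straight ladder. Two 53×52 mm vertical rails, 1185 mm tall, stand 520 mm apart (outside-to-outside) with their front faces coplanar on the −y side. 4 rungs, each 52 mm deep and 24 mm tall, span between the inner faces of the rails, front faces flush with the rails. The lowest rung's underside is at z = 248 mm and rungs are spaced 242 mm apart (underside to underside).

C is a four-legged stool. The seat is a 281×339×33 mm slab whose top surface is at z = 408 mm; four round legs, each 30 mm in diameter, run from the floor (z = 0) to the underside of the seat, each leg's axis is inset half a diameter from the nearest pair of seat edges (so the leg's bounding box is flush with the corner).

The ladder is on the floor beside the table on its +x side. The stool is on top of the table, centred.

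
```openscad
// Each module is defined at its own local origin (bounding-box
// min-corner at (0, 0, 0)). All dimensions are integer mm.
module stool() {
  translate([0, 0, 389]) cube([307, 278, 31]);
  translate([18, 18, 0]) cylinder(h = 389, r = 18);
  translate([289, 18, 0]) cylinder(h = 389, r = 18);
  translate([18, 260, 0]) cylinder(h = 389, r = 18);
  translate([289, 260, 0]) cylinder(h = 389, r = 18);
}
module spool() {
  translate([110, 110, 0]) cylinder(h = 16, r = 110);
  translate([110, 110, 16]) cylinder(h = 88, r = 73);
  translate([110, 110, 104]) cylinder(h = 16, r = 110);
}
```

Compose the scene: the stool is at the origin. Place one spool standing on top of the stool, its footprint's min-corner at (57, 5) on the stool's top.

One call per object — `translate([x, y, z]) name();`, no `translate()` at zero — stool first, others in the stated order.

stool();
translate([57, 5, 420]) spool();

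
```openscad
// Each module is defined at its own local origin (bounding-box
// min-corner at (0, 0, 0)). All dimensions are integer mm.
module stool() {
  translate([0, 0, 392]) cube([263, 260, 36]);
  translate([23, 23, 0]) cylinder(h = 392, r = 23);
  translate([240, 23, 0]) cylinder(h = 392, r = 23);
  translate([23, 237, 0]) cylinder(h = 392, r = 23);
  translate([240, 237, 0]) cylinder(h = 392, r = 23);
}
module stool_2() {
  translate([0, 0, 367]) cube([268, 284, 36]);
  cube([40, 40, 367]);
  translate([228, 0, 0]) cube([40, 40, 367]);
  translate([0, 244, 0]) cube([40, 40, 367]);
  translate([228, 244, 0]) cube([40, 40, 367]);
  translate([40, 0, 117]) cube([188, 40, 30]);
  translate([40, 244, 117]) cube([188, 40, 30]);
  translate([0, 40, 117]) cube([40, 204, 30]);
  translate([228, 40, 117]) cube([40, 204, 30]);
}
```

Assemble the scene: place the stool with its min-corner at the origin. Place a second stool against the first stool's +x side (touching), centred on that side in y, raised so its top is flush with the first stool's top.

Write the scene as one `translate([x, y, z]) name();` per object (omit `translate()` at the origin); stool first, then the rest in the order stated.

stool();
translate([263, -12, 25]) stool_2();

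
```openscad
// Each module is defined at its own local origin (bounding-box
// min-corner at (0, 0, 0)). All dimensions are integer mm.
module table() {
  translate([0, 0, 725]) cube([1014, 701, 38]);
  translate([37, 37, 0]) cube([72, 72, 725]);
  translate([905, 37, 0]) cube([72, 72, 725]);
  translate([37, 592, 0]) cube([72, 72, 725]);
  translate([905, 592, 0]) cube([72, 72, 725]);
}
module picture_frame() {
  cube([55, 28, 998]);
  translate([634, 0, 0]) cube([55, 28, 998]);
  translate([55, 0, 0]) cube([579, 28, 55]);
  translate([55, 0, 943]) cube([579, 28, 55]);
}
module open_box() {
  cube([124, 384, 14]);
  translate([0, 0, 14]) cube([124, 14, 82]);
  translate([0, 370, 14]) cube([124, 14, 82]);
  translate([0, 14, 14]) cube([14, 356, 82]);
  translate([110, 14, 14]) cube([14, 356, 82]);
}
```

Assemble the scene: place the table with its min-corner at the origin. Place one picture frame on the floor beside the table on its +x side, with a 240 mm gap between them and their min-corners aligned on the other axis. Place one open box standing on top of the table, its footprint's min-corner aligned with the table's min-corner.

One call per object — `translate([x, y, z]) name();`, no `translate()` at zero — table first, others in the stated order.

table();
translate([1254, 0, 0]) picture_frame();
translate([0, 0, 763]) open_box();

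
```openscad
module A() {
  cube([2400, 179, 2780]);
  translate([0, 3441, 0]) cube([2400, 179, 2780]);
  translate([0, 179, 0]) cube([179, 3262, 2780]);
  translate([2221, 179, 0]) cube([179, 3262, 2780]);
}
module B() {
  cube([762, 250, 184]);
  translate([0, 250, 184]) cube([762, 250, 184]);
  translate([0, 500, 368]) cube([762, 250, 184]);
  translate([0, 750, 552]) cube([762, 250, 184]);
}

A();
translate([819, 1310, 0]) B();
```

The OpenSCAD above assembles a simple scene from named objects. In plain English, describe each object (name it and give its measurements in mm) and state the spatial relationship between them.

A is the wall frame of a small rectangular building: four walls, each 2780 mm tall and 179 mm thick, enclosing a footprint 2400 mm (x) by 3620 mm (y) outside-to-outside, with no floor or roof. The front and back walls (the −y and +y sides) span the full width; the two side walls fit between them.

B is a run of 4 identical solid stair steps. Each tread is 762×250 mm and each step block is 184 mm high. Step 1 rests on the floor; step k is offset from step 1 by (k−1)×250 mm in y and (k−1)×184 mm in z.

The staircase sits inside the house frame, centred.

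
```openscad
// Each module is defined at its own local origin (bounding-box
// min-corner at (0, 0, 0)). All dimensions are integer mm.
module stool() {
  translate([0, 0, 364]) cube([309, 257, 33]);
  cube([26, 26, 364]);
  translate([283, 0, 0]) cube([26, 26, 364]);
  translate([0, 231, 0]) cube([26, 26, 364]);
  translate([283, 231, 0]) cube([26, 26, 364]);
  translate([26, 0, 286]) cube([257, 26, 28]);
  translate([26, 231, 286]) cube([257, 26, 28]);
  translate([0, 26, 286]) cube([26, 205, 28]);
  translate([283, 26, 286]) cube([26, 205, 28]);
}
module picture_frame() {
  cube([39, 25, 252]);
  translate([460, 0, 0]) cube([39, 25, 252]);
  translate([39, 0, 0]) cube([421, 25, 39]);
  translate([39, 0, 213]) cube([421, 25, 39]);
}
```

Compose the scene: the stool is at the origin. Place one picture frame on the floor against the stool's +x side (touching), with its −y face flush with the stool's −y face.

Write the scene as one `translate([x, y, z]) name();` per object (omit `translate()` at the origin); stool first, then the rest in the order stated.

stool();
translate([309, 0, 0]) picture_frame();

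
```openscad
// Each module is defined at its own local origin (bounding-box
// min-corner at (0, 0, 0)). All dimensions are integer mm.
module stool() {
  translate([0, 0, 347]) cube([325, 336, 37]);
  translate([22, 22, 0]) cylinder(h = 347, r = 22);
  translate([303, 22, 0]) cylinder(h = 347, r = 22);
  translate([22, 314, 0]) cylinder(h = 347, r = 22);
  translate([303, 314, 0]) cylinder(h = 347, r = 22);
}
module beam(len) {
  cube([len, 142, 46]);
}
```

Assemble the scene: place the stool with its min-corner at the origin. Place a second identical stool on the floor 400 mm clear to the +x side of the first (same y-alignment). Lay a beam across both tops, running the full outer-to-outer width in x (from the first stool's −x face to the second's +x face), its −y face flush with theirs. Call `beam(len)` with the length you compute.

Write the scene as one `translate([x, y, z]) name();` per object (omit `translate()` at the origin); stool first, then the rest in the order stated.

stool();
translate([725, 0, 0]) stool();
translate([0, 0, 384]) beam(1050);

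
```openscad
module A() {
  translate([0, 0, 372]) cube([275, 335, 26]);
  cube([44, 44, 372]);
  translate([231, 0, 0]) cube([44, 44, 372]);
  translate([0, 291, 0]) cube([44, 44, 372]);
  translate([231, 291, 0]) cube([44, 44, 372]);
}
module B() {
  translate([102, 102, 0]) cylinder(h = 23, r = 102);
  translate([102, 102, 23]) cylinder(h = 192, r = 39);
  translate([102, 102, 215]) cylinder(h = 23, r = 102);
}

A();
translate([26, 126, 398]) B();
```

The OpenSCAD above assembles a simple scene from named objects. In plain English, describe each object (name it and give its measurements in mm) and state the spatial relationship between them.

A is a four-legged stool. The seat is a 275×335×26 mm slab whose top surface is at z = 398 mm; four square legs, each 44×44 mm in cross-section, run from the floor (z = 0) to the underside of the seat, each flush with a corner of the seat.

B is a spool: two coaxial disc flanges of radius 102 mm and thickness 23 mm, joined by a core cylinder of radius 39 mm and height 192 mm. The lower flange rests on z = 0 and the three cylinders share a vertical axis.

The spool is on top of the stool.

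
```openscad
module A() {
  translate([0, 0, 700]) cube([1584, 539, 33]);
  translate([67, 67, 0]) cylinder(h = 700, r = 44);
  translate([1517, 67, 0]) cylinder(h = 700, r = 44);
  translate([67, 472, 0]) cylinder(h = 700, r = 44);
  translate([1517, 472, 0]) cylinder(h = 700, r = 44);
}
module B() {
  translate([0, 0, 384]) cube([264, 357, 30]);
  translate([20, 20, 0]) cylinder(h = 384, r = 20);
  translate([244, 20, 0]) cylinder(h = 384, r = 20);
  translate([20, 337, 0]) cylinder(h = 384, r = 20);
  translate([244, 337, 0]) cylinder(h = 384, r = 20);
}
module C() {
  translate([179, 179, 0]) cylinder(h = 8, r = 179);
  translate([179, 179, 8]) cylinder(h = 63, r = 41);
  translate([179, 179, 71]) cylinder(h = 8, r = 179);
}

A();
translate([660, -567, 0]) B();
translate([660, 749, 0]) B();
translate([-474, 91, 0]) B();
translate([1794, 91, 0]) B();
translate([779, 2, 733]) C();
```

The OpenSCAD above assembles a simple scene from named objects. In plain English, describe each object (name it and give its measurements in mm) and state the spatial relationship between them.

A is a table with a 1584×539 mm rectangular top, 33 mm thick, top surface at z = 733 mm, supported by four round legs of 88 mm diameter, each leg's bounding box inset 23 mm from the nearest pair of top edges, running from the floor.

B is a four-legged stool. The seat is 264×357 mm, 30 mm thick, top at z = 414 mm. It stands on four round legs, each 40 mm in diameter, from z = 0 to the seat underside, each leg's axis is inset half a diameter from the nearest pair of seat edges (so the leg's bounding box is flush with the corner).

C is a spool: two coaxial disc flanges of radius 179 mm and thickness 8 mm, joined by a core cylinder of radius 41 mm and height 63 mm. The lower flange rests on z = 0 and the three cylinders share a vertical axis.

Four stools sit around the table at the −y, +y, −x, +x sides. The spool is on top of the table.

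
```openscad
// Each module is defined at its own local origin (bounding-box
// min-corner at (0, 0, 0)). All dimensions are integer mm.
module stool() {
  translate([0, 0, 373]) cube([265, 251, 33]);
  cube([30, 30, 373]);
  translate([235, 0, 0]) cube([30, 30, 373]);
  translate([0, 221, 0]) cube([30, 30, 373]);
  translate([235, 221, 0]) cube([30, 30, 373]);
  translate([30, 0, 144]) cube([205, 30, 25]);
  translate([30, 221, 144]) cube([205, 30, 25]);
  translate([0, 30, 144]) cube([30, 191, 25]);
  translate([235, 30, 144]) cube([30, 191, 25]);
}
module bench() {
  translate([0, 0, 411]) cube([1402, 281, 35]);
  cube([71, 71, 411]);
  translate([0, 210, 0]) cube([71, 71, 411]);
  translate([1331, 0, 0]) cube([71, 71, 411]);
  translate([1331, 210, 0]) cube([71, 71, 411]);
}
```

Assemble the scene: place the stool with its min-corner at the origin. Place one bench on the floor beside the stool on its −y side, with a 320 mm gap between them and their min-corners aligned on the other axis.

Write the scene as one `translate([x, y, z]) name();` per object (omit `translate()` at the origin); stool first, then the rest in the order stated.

stool();
translate([0, -601, 0]) bench();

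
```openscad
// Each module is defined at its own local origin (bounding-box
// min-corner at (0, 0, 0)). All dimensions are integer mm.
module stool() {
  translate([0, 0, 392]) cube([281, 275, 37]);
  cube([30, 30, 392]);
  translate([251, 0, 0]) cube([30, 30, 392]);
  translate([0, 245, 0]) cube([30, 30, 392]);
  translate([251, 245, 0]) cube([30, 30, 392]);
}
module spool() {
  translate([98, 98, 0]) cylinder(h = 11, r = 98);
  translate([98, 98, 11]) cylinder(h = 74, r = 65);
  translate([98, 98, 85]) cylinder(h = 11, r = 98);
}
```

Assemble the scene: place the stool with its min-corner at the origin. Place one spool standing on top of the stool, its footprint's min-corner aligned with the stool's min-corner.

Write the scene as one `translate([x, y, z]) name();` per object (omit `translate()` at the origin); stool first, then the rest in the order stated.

stool();
translate([0, 0, 429]) spool();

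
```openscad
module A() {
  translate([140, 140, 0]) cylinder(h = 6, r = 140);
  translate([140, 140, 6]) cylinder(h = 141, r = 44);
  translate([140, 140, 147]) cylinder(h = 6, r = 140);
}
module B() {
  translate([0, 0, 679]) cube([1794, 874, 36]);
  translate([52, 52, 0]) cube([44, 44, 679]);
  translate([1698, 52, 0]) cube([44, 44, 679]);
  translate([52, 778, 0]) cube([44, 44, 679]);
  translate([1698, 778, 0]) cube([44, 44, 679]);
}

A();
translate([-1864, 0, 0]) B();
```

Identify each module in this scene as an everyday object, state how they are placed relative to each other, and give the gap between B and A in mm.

The table's nearest face is 70 mm from the spool's −x face.

A is a spool. B is a table. The table is on the floor beside the spool on its −x side. The gap between the table and the spool is 70 mm.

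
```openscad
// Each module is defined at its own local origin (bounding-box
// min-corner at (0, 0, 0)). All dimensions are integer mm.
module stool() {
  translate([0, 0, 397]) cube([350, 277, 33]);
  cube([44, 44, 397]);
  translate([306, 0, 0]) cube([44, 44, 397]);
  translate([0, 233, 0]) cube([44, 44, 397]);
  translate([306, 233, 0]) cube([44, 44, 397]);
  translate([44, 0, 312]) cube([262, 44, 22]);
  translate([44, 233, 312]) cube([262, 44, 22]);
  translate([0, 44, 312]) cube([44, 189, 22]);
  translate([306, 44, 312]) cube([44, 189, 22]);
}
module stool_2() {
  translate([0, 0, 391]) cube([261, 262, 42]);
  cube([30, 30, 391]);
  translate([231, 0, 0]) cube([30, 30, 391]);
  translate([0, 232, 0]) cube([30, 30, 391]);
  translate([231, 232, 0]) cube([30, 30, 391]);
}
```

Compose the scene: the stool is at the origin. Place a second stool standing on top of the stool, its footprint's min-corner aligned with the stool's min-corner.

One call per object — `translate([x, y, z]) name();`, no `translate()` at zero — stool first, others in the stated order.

stool();
translate([0, 0, 430]) stool_2();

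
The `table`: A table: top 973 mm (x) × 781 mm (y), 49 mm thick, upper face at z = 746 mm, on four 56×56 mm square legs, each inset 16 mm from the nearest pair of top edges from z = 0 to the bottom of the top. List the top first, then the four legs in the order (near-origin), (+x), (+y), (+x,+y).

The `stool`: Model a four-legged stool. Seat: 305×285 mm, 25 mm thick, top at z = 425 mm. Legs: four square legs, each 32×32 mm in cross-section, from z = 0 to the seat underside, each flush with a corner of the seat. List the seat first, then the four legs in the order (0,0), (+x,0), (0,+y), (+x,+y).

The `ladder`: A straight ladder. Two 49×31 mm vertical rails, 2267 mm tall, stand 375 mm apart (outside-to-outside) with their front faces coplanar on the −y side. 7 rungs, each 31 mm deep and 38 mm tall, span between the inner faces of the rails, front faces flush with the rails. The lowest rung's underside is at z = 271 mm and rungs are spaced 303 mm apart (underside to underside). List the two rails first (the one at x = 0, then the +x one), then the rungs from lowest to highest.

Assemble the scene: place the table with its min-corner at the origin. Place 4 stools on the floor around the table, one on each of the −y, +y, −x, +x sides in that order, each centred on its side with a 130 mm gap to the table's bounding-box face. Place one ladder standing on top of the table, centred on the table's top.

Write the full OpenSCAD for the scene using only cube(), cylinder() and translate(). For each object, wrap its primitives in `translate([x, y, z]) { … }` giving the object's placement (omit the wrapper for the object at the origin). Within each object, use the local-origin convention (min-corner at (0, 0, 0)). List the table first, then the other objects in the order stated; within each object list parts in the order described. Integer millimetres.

translate([0, 0, 697]) cube([973, 781, 49]);
translate([16, 16, 0]) cube([56, 56, 697]);
translate([901, 16, 0]) cube([56, 56, 697]);
translate([16, 709, 0]) cube([56, 56, 697]);
translate([901, 709, 0]) cube([56, 56, 697]);
translate([334, -415, 0]) {
  translate([0, 0, 400]) cube([305, 285, 25]);
  cube([32, 32, 400]);
  translate([273, 0, 0]) cube([32, 32, 400]);
  translate([0, 253, 0]) cube([32, 32, 400]);
  translate([273, 253, 0]) cube([32, 32, 400]);
}
translate([334, 911, 0]) {
  translate([0, 0, 400]) cube([305, 285, 25]);
  cube([32, 32, 400]);
  translate([273, 0, 0]) cube([32, 32, 400]);
  translate([0, 253, 0]) cube([32, 32, 400]);
  translate([273, 253, 0]) cube([32, 32, 400]);
}
translate([-435, 248, 0]) {
  translate([0, 0, 400]) cube([305, 285, 25]);
  cube([32, 32, 400]);
  translate([273, 0, 0]) cube([32, 32, 400]);
  translate([0, 253, 0]) cube([32, 32, 400]);
  translate([273, 253, 0]) cube([32, 32, 400]);
}
translate([1103, 248, 0]) {
  translate([0, 0, 400]) cube([305, 285, 25]);
  cube([32, 32, 400]);
  translate([273, 0, 0]) cube([32, 32, 400]);
  translate([0, 253, 0]) cube([32, 32, 400]);
  translate([273, 253, 0]) cube([32, 32, 400]);
}
translate([299, 375, 746]) {
  cube([49, 31, 2267]);
  translate([326, 0, 0]) cube([49, 31, 2267]);
  translate([49, 0, 271]) cube([277, 31, 38]);
  translate([49, 0, 574]) cube([277, 31, 38]);
  translate([49, 0, 877]) cube([277, 31, 38]);
  translate([49, 0, 1180]) cube([277, 31, 38]);
  translate([49, 0, 1483]) cube([277, 31, 38]);
  translate([49, 0, 1786]) cube([277, 31, 38]);
  translate([49, 0, 2089]) cube([277, 31, 38]);
}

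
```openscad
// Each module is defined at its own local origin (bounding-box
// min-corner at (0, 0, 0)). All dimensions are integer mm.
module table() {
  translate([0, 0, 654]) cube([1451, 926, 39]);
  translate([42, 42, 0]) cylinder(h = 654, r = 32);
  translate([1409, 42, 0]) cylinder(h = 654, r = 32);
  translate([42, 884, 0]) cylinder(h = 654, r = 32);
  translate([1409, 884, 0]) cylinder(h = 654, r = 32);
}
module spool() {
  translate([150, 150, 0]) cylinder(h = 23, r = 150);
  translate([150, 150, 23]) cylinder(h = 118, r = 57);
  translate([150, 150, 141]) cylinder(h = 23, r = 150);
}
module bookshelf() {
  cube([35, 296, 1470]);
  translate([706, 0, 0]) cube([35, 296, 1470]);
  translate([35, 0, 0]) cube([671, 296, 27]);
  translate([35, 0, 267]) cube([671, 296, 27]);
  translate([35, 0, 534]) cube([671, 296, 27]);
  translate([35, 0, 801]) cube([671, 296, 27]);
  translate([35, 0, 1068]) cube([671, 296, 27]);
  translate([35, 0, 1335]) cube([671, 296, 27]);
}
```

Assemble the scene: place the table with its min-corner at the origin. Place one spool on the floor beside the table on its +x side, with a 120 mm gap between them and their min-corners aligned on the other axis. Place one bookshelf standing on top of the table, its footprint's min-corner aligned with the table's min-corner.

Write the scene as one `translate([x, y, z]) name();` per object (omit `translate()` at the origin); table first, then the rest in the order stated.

table();
translate([1571, 0, 0]) spool();
translate([0, 0, 693]) bookshelf();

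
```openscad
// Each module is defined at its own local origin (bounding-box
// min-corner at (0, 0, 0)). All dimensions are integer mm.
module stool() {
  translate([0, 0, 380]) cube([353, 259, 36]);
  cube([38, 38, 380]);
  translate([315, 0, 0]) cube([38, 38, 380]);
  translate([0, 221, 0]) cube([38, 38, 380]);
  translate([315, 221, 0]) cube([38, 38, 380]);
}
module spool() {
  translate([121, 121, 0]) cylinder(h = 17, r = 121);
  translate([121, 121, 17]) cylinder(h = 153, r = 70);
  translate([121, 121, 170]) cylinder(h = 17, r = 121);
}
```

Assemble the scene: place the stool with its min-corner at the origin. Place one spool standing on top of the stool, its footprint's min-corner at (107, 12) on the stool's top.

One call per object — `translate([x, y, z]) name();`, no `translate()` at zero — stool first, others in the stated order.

stool();
translate([107, 12, 416]) spool();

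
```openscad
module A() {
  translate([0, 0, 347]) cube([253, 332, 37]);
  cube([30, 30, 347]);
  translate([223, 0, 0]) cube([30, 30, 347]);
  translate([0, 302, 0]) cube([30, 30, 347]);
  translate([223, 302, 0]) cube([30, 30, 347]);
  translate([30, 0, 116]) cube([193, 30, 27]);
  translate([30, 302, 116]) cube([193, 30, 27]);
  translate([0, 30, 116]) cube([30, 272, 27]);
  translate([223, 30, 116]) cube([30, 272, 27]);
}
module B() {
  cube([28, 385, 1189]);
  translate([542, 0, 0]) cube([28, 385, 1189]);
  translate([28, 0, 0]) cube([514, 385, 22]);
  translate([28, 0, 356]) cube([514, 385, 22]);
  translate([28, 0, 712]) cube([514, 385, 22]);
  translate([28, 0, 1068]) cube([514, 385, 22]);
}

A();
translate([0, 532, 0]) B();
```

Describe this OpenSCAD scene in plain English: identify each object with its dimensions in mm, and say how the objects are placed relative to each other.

A is a simple wooden stool: a rectangular seat 253 mm (x) by 332 mm (y), 37 mm thick, top face at z = 384 mm, on four square legs, each 30×30 mm in cross-section. The legs rest on z = 0, each flush with a corner of the seat. Four stretchers, 30 mm wide and 27 mm tall, connect adjacent legs with their undersides at z = 116 mm, each running between the inner faces of the legs it joins and aligned with the legs' outer faces on the other axis.

B is a bookshelf 570 mm wide overall, 385 mm deep and 1189 mm tall. The two sides are 28 mm thick vertical panels. 4 horizontal shelves of 22 mm thickness span between the inner faces of the sides; the lowest shelf sits on the floor and shelves are stacked with a clear vertical gap of 334 mm between each pair.

The bookshelf is on the floor beside the stool on its +y side.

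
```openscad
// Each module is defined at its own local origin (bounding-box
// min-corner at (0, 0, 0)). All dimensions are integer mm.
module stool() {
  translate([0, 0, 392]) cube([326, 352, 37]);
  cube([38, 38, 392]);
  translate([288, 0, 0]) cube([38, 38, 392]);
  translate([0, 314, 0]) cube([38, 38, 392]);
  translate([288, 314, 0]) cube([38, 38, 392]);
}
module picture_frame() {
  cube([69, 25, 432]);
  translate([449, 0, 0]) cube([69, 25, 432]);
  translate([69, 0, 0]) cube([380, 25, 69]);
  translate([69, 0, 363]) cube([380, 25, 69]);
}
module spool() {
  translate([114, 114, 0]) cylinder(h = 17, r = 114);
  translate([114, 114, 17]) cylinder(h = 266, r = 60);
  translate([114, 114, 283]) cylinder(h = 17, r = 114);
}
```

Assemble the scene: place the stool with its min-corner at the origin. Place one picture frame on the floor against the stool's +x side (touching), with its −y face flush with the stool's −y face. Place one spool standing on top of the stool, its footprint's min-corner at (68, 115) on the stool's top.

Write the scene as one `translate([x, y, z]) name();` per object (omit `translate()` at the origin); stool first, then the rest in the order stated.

stool();
translate([326, 0, 0]) picture_frame();
translate([68, 115, 429]) spool();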